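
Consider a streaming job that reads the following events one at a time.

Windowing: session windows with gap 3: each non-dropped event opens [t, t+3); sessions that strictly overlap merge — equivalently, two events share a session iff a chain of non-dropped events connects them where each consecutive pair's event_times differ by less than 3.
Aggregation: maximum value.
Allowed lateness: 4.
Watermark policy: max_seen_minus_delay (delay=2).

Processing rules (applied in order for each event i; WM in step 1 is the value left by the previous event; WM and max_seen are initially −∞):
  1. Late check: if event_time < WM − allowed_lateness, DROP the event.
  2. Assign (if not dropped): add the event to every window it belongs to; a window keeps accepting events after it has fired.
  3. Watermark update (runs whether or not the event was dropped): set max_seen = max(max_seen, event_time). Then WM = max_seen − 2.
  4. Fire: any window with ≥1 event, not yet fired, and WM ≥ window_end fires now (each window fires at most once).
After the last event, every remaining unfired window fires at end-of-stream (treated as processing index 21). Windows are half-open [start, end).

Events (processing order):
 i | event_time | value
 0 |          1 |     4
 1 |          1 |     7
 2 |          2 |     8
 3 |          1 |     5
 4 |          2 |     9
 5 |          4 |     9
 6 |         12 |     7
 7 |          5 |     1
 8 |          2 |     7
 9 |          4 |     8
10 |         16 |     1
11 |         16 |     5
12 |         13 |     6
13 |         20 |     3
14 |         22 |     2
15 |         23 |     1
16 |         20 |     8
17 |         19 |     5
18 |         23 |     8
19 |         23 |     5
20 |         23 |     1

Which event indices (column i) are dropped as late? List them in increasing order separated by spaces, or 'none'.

7 8 9

i=0 t=1 v=4: → [1,4); WM=-1
i=1 t=1 v=7: → [1,4); WM=-1
i=2 t=2 v=8: → [1,5); WM=0
i=3 t=1 v=5: → [1,5); WM=0
i=4 t=2 v=9: → [1,5); WM=0
i=5 t=4 v=9: → [1,7); WM=2
i=6 t=12 v=7: → [12,15); WM=10
i=7 t=5 v=1: DROP (t<10-4); WM=10
i=8 t=2 v=7: DROP (t<10-4); WM=10
i=9 t=4 v=8: DROP (t<10-4); WM=10
i=10 t=16 v=1: → [16,19); WM=14
i=11 t=16 v=5: → [16,19); WM=14
i=12 t=13 v=6: → [12,16); WM=14
i=13 t=20 v=3: → [20,23); WM=18
i=14 t=22 v=2: → [20,25); WM=20
i=15 t=23 v=1: → [20,26); WM=21
i=16 t=20 v=8: → [20,26); WM=21
i=17 t=19 v=5: → [19,26); WM=21
i=18 t=23 v=8: → [19,26); WM=21
i=19 t=23 v=5: → [19,26); WM=21
i=20 t=23 v=1: → [19,26); WM=21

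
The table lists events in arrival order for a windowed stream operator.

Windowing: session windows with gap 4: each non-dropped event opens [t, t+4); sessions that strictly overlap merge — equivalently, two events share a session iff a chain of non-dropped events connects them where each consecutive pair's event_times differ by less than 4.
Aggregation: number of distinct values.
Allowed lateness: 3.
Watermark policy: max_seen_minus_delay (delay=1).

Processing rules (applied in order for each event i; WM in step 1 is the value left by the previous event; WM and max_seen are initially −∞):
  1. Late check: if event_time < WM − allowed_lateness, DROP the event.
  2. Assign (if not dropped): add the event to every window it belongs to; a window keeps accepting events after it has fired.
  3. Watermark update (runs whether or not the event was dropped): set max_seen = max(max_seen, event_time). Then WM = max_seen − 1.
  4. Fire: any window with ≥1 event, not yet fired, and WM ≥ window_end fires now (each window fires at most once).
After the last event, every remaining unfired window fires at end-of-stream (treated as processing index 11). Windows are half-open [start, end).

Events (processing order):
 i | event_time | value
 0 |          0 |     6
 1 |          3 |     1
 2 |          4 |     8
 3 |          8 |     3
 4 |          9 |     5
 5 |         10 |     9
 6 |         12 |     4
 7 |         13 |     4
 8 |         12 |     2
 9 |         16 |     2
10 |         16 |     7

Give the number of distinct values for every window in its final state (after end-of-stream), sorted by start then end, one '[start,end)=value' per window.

[0,8)=3 [8,20)=6

i=0 t=0 v=6: → [0,4); WM=-1
i=1 t=3 v=1: → [0,7); WM=2
i=2 t=4 v=8: → [0,8); WM=3
i=3 t=8 v=3: → [8,12); WM=7
i=4 t=9 v=5: → [8,13); WM=8
i=5 t=10 v=9: → [8,14); WM=9
i=6 t=12 v=4: → [8,16); WM=11
i=7 t=13 v=4: → [8,17); WM=12
i=8 t=12 v=2: → [8,17); WM=12
i=9 t=16 v=2: → [8,20); WM=15
i=10 t=16 v=7: → [8,20); WM=15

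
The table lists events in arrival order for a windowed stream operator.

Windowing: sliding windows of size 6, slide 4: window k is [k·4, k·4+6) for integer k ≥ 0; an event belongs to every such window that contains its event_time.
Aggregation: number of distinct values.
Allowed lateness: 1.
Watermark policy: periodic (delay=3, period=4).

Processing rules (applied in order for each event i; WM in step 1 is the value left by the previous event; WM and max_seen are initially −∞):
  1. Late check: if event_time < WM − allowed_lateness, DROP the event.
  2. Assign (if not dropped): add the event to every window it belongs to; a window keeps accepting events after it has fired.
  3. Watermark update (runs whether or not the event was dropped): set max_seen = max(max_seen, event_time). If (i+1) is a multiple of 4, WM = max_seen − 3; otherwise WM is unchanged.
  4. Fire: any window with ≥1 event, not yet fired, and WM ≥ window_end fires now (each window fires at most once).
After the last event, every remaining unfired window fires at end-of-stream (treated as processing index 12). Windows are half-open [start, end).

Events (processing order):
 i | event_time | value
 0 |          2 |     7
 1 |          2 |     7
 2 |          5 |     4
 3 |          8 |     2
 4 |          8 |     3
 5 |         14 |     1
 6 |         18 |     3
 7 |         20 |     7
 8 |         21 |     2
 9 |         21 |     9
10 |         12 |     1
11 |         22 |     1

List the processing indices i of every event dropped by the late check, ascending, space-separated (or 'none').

i=0 t=2 v=7: → [0,6); WM=−∞
i=1 t=2 v=7: → [0,6); WM=−∞
i=2 t=5 v=4: → [4,10),[0,6); WM=−∞
i=3 t=8 v=2: → [8,14),[4,10); WM=5
i=4 t=8 v=3: → [8,14),[4,10); WM=5
i=5 t=14 v=1: → [12,18); WM=5
i=6 t=18 v=3: → [16,22); WM=5
i=7 t=20 v=7: → [20,26),[16,22); WM=17; [0,6) fires=2 [4,10) fires=3 [8,14) fires=2
i=8 t=21 v=2: → [20,26),[16,22); WM=17
i=9 t=21 v=9: → [20,26),[16,22); WM=17
i=10 t=12 v=1: DROP (t<17-1); WM=17
i=11 t=22 v=1: → [20,26); WM=19; [12,18) fires=1

10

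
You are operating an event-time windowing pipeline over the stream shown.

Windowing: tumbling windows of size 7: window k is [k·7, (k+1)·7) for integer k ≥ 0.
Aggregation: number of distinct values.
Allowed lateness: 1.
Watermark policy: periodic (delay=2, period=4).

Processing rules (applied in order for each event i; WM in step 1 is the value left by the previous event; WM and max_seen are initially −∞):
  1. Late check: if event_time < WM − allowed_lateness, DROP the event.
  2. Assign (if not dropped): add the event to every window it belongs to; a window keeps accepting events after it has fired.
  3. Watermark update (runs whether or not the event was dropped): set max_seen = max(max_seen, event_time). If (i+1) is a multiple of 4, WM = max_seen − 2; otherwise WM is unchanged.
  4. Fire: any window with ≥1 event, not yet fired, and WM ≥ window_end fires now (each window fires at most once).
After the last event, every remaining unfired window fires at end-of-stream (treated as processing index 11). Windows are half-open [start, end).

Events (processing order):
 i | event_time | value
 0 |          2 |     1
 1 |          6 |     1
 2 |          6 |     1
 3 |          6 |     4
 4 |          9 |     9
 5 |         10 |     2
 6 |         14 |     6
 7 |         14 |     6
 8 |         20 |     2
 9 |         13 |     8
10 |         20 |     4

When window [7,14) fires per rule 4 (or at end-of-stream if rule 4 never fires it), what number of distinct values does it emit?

i=0 t=2 v=1: → [0,7); WM=−∞
i=1 t=6 v=1: → [0,7); WM=−∞
i=2 t=6 v=1: → [0,7); WM=−∞
i=3 t=6 v=4: → [0,7); WM=4
i=4 t=9 v=9: → [7,14); WM=4
i=5 t=10 v=2: → [7,14); WM=4
i=6 t=14 v=6: → [14,21); WM=4
i=7 t=14 v=6: → [14,21); WM=12; [0,7) fires=2
i=8 t=20 v=2: → [14,21); WM=12
i=9 t=13 v=8: → [7,14); WM=12
i=10 t=20 v=4: → [14,21); WM=12

3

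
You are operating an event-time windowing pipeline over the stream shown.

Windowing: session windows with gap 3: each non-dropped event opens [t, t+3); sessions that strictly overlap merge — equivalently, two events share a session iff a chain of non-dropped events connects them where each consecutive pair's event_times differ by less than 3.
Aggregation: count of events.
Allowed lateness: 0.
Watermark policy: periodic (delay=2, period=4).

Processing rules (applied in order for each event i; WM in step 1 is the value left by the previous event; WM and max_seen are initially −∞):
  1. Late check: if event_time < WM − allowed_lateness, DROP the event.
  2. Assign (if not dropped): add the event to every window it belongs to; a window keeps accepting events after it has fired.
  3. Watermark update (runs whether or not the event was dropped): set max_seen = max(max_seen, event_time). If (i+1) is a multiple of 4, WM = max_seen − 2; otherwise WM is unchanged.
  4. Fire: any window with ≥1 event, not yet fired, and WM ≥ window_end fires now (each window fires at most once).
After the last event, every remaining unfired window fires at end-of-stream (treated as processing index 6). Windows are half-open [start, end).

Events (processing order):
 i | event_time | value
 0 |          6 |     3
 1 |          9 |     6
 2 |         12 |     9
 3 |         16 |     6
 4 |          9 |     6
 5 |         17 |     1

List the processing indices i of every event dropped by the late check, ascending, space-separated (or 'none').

4

i=0 t=6 v=3: → [6,9); WM=−∞
i=1 t=9 v=6: → [9,12); WM=−∞
i=2 t=12 v=9: → [12,15); WM=−∞
i=3 t=16 v=6: → [16,19); WM=14
i=4 t=9 v=6: DROP (t<14-0); WM=14
i=5 t=17 v=1: → [16,20); WM=14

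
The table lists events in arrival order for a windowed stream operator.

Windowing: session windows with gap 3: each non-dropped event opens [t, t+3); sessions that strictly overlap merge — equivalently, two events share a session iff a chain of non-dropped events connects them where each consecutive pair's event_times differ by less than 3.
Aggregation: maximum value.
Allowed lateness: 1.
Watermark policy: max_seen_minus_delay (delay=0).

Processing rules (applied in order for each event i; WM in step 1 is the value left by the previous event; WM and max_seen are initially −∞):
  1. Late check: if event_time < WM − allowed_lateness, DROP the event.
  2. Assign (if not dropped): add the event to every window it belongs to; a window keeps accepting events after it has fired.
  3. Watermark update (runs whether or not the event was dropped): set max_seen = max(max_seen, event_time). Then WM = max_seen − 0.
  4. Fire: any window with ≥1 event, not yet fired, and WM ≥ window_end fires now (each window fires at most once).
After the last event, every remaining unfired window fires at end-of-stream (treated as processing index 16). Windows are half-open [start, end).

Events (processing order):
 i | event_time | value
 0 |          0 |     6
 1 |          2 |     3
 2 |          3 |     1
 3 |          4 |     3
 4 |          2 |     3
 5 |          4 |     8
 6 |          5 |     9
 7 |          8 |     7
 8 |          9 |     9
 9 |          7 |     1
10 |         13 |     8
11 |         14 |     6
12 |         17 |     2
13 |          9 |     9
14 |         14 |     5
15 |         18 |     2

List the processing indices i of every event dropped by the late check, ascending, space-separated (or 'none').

4 9 13 14

i=0 t=0 v=6: → [0,3); WM=0
i=1 t=2 v=3: → [0,5); WM=2
i=2 t=3 v=1: → [0,6); WM=3
i=3 t=4 v=3: → [0,7); WM=4
i=4 t=2 v=3: DROP (t<4-1); WM=4
i=5 t=4 v=8: → [0,7); WM=4
i=6 t=5 v=9: → [0,8); WM=5
i=7 t=8 v=7: → [8,11); WM=8
i=8 t=9 v=9: → [8,12); WM=9
i=9 t=7 v=1: DROP (t<9-1); WM=9
i=10 t=13 v=8: → [13,16); WM=13
i=11 t=14 v=6: → [13,17); WM=14
i=12 t=17 v=2: → [17,20); WM=17
i=13 t=9 v=9: DROP (t<17-1); WM=17
i=14 t=14 v=5: DROP (t<17-1); WM=17
i=15 t=18 v=2: → [17,21); WM=18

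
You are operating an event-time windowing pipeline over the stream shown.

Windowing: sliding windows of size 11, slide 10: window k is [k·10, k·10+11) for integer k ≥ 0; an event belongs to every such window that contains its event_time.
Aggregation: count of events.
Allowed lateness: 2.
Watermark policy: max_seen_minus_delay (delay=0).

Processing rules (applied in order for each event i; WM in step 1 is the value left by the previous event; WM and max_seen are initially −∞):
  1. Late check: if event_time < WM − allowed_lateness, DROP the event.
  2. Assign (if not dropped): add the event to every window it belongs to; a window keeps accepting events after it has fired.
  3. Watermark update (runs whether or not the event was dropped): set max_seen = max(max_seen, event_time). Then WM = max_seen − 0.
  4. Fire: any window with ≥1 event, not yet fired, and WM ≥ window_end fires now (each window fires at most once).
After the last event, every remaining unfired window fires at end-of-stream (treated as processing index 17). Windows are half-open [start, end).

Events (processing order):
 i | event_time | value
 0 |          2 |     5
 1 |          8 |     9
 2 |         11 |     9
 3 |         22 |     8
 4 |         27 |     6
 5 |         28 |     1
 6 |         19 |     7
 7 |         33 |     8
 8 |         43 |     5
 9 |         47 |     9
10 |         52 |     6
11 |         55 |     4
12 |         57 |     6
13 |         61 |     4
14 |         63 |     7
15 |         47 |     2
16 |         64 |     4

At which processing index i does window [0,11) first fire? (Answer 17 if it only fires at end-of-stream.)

2

i=0 t=2 v=5: → [0,11); WM=2
i=1 t=8 v=9: → [0,11); WM=8
i=2 t=11 v=9: → [10,21); WM=11; [0,11) fires=2
i=3 t=22 v=8: → [20,31); WM=22; [10,21) fires=1
i=4 t=27 v=6: → [20,31); WM=27
i=5 t=28 v=1: → [20,31); WM=28
i=6 t=19 v=7: DROP (t<28-2); WM=28
i=7 t=33 v=8: → [30,41); WM=33; [20,31) fires=3
i=8 t=43 v=5: → [40,51); WM=43; [30,41) fires=1
i=9 t=47 v=9: → [40,51); WM=47
i=10 t=52 v=6: → [50,61); WM=52; [40,51) fires=2
i=11 t=55 v=4: → [50,61); WM=55
i=12 t=57 v=6: → [50,61); WM=57
i=13 t=61 v=4: → [60,71); WM=61; [50,61) fires=3
i=14 t=63 v=7: → [60,71); WM=63
i=15 t=47 v=2: DROP (t<63-2); WM=63
i=16 t=64 v=4: → [60,71); WM=64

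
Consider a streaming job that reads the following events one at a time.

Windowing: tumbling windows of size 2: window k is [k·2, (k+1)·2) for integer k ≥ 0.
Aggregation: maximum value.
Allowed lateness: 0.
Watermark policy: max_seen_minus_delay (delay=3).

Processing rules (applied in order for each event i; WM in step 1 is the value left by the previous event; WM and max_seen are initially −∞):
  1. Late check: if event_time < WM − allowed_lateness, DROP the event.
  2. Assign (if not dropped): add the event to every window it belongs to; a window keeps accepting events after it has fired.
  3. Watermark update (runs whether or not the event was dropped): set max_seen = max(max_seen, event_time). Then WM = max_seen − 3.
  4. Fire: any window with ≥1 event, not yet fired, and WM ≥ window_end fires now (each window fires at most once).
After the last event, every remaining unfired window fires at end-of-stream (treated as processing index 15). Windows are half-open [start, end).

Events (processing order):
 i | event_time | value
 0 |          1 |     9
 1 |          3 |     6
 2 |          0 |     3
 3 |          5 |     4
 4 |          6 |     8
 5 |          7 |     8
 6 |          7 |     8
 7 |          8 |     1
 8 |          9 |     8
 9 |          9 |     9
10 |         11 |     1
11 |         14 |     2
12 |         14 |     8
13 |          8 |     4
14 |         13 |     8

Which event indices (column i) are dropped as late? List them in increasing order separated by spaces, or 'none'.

13

i=0 t=1 v=9: → [0,2); WM=-2
i=1 t=3 v=6: → [2,4); WM=0
i=2 t=0 v=3: → [0,2); WM=0
i=3 t=5 v=4: → [4,6); WM=2; [0,2) fires=9
i=4 t=6 v=8: → [6,8); WM=3
i=5 t=7 v=8: → [6,8); WM=4; [2,4) fires=6
i=6 t=7 v=8: → [6,8); WM=4
i=7 t=8 v=1: → [8,10); WM=5
i=8 t=9 v=8: → [8,10); WM=6; [4,6) fires=4
i=9 t=9 v=9: → [8,10); WM=6
i=10 t=11 v=1: → [10,12); WM=8; [6,8) fires=8
i=11 t=14 v=2: → [14,16); WM=11; [8,10) fires=9
i=12 t=14 v=8: → [14,16); WM=11
i=13 t=8 v=4: DROP (t<11-0); WM=11
i=14 t=13 v=8: → [12,14); WM=11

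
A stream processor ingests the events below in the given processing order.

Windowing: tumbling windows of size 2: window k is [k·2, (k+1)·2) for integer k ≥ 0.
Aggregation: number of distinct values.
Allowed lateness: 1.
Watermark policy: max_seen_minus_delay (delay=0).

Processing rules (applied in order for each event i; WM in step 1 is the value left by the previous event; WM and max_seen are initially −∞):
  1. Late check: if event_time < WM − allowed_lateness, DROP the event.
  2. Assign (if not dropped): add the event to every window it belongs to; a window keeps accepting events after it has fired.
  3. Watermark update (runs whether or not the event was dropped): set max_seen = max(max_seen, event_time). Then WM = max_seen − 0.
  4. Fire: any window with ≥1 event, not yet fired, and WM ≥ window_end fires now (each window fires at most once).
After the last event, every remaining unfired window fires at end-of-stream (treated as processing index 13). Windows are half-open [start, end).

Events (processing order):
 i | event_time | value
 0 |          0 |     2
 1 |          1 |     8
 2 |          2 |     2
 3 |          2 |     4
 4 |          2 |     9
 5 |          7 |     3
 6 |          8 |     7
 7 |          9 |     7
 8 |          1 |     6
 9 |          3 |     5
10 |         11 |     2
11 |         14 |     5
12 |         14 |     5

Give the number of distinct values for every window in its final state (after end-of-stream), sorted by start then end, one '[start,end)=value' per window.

i=0 t=0 v=2: → [0,2); WM=0
i=1 t=1 v=8: → [0,2); WM=1
i=2 t=2 v=2: → [2,4); WM=2; [0,2) fires=2
i=3 t=2 v=4: → [2,4); WM=2
i=4 t=2 v=9: → [2,4); WM=2
i=5 t=7 v=3: → [6,8); WM=7; [2,4) fires=3
i=6 t=8 v=7: → [8,10); WM=8; [6,8) fires=1
i=7 t=9 v=7: → [8,10); WM=9
i=8 t=1 v=6: DROP (t<9-1); WM=9
i=9 t=3 v=5: DROP (t<9-1); WM=9
i=10 t=11 v=2: → [10,12); WM=11; [8,10) fires=1
i=11 t=14 v=5: → [14,16); WM=14; [10,12) fires=1
i=12 t=14 v=5: → [14,16); WM=14

[0,2)=2 [2,4)=3 [6,8)=1 [8,10)=1 [10,12)=1 [14,16)=1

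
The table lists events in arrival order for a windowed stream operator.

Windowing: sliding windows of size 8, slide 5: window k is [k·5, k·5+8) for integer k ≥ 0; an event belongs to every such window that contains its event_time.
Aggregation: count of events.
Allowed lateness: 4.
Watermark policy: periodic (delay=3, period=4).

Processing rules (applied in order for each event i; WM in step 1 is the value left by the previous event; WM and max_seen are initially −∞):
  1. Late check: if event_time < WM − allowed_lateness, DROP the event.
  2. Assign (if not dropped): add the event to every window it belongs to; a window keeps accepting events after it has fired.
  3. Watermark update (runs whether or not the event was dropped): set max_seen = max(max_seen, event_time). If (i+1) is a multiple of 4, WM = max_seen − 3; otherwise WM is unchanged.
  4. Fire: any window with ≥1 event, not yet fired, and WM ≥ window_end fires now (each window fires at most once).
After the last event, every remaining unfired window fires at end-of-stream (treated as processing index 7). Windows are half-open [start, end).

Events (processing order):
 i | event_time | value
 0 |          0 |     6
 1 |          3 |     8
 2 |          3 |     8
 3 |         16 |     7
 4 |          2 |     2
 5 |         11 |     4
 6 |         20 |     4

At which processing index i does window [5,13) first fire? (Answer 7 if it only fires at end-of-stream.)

5

i=0 t=0 v=6: → [0,8); WM=−∞
i=1 t=3 v=8: → [0,8); WM=−∞
i=2 t=3 v=8: → [0,8); WM=−∞
i=3 t=16 v=7: → [15,23),[10,18); WM=13; [0,8) fires=3
i=4 t=2 v=2: DROP (t<13-4); WM=13
i=5 t=11 v=4: → [10,18),[5,13); WM=13; [5,13) fires=1
i=6 t=20 v=4: → [20,28),[15,23); WM=13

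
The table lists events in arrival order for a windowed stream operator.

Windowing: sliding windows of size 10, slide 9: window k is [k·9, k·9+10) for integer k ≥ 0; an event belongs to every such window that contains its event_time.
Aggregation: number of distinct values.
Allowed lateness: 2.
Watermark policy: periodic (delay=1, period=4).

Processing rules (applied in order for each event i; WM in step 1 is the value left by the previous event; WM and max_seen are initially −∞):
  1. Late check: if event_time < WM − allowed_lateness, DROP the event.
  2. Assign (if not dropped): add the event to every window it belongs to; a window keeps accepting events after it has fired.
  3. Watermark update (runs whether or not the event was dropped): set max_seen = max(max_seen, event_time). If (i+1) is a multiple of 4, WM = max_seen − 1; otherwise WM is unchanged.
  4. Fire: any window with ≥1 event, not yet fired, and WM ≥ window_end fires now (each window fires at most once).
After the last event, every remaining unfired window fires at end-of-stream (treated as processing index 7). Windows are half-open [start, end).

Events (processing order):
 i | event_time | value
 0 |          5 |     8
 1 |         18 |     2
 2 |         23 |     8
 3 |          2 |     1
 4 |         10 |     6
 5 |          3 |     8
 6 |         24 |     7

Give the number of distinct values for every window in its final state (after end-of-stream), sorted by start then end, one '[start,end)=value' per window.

i=0 t=5 v=8: → [0,10); WM=−∞
i=1 t=18 v=2: → [18,28),[9,19); WM=−∞
i=2 t=23 v=8: → [18,28); WM=−∞
i=3 t=2 v=1: → [0,10); WM=22; [0,10) fires=2 [9,19) fires=1
i=4 t=10 v=6: DROP (t<22-2); WM=22
i=5 t=3 v=8: DROP (t<22-2); WM=22
i=6 t=24 v=7: → [18,28); WM=22

[0,10)=2 [9,19)=1 [18,28)=3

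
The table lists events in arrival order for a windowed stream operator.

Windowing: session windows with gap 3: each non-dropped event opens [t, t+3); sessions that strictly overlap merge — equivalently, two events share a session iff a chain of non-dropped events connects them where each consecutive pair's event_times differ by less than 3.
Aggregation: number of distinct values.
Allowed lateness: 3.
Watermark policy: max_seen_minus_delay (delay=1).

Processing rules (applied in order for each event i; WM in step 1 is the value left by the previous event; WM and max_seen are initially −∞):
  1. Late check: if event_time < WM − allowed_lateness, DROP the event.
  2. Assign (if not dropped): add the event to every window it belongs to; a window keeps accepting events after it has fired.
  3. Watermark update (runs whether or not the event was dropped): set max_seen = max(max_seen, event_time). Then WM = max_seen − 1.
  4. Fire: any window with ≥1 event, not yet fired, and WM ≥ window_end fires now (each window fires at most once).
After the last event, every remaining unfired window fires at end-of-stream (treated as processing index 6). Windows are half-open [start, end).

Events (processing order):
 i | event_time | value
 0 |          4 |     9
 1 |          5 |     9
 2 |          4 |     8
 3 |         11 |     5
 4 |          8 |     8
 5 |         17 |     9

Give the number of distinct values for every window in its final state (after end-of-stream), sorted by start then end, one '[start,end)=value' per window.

[4,8)=2 [8,11)=1 [11,14)=1 [17,20)=1

i=0 t=4 v=9: → [4,7); WM=3
i=1 t=5 v=9: → [4,8); WM=4
i=2 t=4 v=8: → [4,8); WM=4
i=3 t=11 v=5: → [11,14); WM=10
i=4 t=8 v=8: → [8,11); WM=10
i=5 t=17 v=9: → [17,20); WM=16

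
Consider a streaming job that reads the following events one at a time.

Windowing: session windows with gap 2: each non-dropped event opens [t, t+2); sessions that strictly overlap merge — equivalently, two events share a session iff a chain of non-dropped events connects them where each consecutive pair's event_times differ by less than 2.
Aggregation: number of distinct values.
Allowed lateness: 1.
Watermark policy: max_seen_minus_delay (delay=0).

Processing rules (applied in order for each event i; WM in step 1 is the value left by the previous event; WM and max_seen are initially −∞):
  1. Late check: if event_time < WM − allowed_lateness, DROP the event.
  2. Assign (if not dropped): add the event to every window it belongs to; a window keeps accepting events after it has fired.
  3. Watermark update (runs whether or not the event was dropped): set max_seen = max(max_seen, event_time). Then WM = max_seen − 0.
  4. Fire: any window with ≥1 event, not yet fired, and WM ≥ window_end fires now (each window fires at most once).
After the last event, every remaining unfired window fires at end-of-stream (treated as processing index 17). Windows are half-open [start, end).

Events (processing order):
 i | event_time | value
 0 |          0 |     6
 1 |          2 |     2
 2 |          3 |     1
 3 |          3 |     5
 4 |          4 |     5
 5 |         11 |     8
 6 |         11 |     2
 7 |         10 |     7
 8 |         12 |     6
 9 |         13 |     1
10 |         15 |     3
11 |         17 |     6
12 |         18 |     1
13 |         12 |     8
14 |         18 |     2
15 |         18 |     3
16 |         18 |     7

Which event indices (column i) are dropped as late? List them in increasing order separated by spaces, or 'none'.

i=0 t=0 v=6: → [0,2); WM=0
i=1 t=2 v=2: → [2,4); WM=2
i=2 t=3 v=1: → [2,5); WM=3
i=3 t=3 v=5: → [2,5); WM=3
i=4 t=4 v=5: → [2,6); WM=4
i=5 t=11 v=8: → [11,13); WM=11
i=6 t=11 v=2: → [11,13); WM=11
i=7 t=10 v=7: → [10,13); WM=11
i=8 t=12 v=6: → [10,14); WM=12
i=9 t=13 v=1: → [10,15); WM=13
i=10 t=15 v=3: → [15,17); WM=15
i=11 t=17 v=6: → [17,19); WM=17
i=12 t=18 v=1: → [17,20); WM=18
i=13 t=12 v=8: DROP (t<18-1); WM=18
i=14 t=18 v=2: → [17,20); WM=18
i=15 t=18 v=3: → [17,20); WM=18
i=16 t=18 v=7: → [17,20); WM=18

13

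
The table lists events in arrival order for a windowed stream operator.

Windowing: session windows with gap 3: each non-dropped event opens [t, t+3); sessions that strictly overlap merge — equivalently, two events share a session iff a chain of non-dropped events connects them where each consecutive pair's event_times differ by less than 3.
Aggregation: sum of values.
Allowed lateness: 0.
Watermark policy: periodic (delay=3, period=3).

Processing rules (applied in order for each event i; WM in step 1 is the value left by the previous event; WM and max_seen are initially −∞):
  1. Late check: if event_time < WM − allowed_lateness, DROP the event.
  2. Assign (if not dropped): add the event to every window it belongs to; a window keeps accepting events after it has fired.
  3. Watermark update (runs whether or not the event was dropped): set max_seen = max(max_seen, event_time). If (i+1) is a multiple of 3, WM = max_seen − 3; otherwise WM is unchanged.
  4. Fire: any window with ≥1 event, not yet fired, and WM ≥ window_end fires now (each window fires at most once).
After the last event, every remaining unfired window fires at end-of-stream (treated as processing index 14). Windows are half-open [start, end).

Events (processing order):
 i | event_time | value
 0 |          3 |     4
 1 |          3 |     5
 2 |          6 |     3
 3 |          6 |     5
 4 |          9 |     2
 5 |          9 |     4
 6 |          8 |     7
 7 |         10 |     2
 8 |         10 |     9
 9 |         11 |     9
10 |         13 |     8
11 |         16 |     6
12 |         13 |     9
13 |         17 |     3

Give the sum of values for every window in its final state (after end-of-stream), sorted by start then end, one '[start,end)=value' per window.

[3,6)=9 [6,16)=58 [16,20)=9

i=0 t=3 v=4: → [3,6); WM=−∞
i=1 t=3 v=5: → [3,6); WM=−∞
i=2 t=6 v=3: → [6,9); WM=3
i=3 t=6 v=5: → [6,9); WM=3
i=4 t=9 v=2: → [9,12); WM=3
i=5 t=9 v=4: → [9,12); WM=6
i=6 t=8 v=7: → [6,12); WM=6
i=7 t=10 v=2: → [6,13); WM=6
i=8 t=10 v=9: → [6,13); WM=7
i=9 t=11 v=9: → [6,14); WM=7
i=10 t=13 v=8: → [6,16); WM=7
i=11 t=16 v=6: → [16,19); WM=13
i=12 t=13 v=9: → [6,16); WM=13
i=13 t=17 v=3: → [16,20); WM=13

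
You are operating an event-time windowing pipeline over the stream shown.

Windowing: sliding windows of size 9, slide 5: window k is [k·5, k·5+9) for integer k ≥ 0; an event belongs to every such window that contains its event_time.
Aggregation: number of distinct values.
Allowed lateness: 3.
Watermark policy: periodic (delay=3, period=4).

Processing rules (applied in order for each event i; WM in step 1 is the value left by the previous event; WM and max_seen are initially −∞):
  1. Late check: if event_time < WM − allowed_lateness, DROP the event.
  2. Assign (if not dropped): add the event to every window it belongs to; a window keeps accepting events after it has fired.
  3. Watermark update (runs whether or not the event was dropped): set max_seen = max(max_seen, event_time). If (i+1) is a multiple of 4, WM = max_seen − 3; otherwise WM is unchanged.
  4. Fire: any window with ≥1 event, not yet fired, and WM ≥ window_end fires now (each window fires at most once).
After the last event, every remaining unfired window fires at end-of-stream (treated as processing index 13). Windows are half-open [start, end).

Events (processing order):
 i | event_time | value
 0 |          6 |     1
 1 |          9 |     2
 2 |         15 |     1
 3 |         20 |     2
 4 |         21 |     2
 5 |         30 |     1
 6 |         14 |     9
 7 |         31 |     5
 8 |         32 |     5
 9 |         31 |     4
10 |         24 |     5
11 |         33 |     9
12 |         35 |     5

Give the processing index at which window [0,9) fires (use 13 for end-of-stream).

3

i=0 t=6 v=1: → [5,14),[0,9); WM=−∞
i=1 t=9 v=2: → [5,14); WM=−∞
i=2 t=15 v=1: → [15,24),[10,19); WM=−∞
i=3 t=20 v=2: → [20,29),[15,24); WM=17; [0,9) fires=1 [5,14) fires=2
i=4 t=21 v=2: → [20,29),[15,24); WM=17
i=5 t=30 v=1: → [30,39),[25,34); WM=17
i=6 t=14 v=9: → [10,19); WM=17
i=7 t=31 v=5: → [30,39),[25,34); WM=28; [10,19) fires=2 [15,24) fires=2
i=8 t=32 v=5: → [30,39),[25,34); WM=28
i=9 t=31 v=4: → [30,39),[25,34); WM=28
i=10 t=24 v=5: DROP (t<28-3); WM=28
i=11 t=33 v=9: → [30,39),[25,34); WM=30; [20,29) fires=1
i=12 t=35 v=5: → [35,44),[30,39); WM=30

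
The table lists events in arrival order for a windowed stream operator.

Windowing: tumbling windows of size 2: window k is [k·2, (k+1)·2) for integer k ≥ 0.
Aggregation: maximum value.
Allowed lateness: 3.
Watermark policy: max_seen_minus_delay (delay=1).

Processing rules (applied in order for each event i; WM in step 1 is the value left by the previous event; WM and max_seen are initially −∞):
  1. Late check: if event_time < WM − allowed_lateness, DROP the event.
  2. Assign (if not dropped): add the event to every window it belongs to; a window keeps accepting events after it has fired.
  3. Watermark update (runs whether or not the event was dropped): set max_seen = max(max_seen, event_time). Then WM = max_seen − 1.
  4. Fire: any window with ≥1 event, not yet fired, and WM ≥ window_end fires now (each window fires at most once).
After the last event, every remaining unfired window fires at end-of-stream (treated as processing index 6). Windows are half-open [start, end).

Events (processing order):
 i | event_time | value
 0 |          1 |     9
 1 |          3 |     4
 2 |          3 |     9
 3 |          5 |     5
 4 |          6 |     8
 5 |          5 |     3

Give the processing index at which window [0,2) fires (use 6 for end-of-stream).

1

i=0 t=1 v=9: → [0,2); WM=0
i=1 t=3 v=4: → [2,4); WM=2; [0,2) fires=9
i=2 t=3 v=9: → [2,4); WM=2
i=3 t=5 v=5: → [4,6); WM=4; [2,4) fires=9
i=4 t=6 v=8: → [6,8); WM=5
i=5 t=5 v=3: → [4,6); WM=5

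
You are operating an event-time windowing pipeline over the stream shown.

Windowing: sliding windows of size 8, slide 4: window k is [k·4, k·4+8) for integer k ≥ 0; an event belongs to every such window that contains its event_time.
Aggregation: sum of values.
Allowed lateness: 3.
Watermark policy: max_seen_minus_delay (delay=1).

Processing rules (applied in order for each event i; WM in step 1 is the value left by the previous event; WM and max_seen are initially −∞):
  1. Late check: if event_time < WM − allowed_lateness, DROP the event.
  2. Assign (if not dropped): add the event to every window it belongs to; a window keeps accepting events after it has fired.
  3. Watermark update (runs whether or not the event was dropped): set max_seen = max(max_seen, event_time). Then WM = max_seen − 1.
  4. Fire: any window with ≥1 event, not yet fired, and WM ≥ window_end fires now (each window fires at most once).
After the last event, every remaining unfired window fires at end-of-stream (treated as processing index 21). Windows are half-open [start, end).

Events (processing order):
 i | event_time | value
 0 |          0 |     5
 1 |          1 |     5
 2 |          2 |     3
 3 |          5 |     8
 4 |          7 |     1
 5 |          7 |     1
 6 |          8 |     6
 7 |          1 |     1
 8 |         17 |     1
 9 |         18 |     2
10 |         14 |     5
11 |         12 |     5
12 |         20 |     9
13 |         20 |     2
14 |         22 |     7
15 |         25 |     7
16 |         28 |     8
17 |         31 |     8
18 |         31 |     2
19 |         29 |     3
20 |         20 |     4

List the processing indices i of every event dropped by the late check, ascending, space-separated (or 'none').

i=0 t=0 v=5: → [0,8); WM=-1
i=1 t=1 v=5: → [0,8); WM=0
i=2 t=2 v=3: → [0,8); WM=1
i=3 t=5 v=8: → [4,12),[0,8); WM=4
i=4 t=7 v=1: → [4,12),[0,8); WM=6
i=5 t=7 v=1: → [4,12),[0,8); WM=6
i=6 t=8 v=6: → [8,16),[4,12); WM=7
i=7 t=1 v=1: DROP (t<7-3); WM=7
i=8 t=17 v=1: → [16,24),[12,20); WM=16; [0,8) fires=23 [4,12) fires=16 [8,16) fires=6
i=9 t=18 v=2: → [16,24),[12,20); WM=17
i=10 t=14 v=5: → [12,20),[8,16); WM=17
i=11 t=12 v=5: DROP (t<17-3); WM=17
i=12 t=20 v=9: → [20,28),[16,24); WM=19
i=13 t=20 v=2: → [20,28),[16,24); WM=19
i=14 t=22 v=7: → [20,28),[16,24); WM=21; [12,20) fires=8
i=15 t=25 v=7: → [24,32),[20,28); WM=24; [16,24) fires=21
i=16 t=28 v=8: → [28,36),[24,32); WM=27
i=17 t=31 v=8: → [28,36),[24,32); WM=30; [20,28) fires=25
i=18 t=31 v=2: → [28,36),[24,32); WM=30
i=19 t=29 v=3: → [28,36),[24,32); WM=30
i=20 t=20 v=4: DROP (t<30-3); WM=30

7 11 20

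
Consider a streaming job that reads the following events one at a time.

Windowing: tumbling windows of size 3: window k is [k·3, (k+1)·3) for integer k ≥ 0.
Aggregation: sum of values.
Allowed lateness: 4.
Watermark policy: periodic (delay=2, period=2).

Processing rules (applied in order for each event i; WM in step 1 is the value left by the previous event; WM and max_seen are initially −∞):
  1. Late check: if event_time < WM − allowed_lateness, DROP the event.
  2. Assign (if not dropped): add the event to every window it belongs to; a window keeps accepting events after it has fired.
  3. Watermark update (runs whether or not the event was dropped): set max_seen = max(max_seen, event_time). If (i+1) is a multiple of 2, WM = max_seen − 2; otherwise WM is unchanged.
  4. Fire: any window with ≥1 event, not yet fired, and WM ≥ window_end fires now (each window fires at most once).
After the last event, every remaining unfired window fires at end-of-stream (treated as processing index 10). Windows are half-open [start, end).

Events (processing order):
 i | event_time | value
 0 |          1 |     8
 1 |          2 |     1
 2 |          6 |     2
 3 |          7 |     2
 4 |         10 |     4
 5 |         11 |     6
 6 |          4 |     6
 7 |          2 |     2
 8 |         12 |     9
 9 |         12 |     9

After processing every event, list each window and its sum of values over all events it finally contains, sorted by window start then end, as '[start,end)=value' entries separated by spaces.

[0,3)=9 [6,9)=4 [9,12)=10 [12,15)=18

i=0 t=1 v=8: → [0,3); WM=−∞
i=1 t=2 v=1: → [0,3); WM=0
i=2 t=6 v=2: → [6,9); WM=0
i=3 t=7 v=2: → [6,9); WM=5; [0,3) fires=9
i=4 t=10 v=4: → [9,12); WM=5
i=5 t=11 v=6: → [9,12); WM=9; [6,9) fires=4
i=6 t=4 v=6: DROP (t<9-4); WM=9
i=7 t=2 v=2: DROP (t<9-4); WM=9
i=8 t=12 v=9: → [12,15); WM=9
i=9 t=12 v=9: → [12,15); WM=10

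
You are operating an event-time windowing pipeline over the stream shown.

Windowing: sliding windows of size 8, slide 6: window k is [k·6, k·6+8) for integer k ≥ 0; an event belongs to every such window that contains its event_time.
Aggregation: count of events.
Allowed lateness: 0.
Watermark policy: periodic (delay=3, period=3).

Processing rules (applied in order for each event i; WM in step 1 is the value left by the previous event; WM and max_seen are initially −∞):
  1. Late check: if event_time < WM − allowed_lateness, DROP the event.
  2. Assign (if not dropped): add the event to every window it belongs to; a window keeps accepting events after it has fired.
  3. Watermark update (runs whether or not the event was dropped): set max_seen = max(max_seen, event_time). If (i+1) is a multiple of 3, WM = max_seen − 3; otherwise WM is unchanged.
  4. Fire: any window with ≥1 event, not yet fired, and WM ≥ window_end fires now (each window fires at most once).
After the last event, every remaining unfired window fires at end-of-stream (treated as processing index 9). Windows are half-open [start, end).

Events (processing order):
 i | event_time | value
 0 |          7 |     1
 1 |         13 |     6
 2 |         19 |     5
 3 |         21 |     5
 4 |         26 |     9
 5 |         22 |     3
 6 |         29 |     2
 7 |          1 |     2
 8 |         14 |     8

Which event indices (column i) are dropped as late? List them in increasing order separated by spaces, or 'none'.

7 8

i=0 t=7 v=1: → [6,14),[0,8); WM=−∞
i=1 t=13 v=6: → [12,20),[6,14); WM=−∞
i=2 t=19 v=5: → [18,26),[12,20); WM=16; [0,8) fires=1 [6,14) fires=2
i=3 t=21 v=5: → [18,26); WM=16
i=4 t=26 v=9: → [24,32); WM=16
i=5 t=22 v=3: → [18,26); WM=23; [12,20) fires=2
i=6 t=29 v=2: → [24,32); WM=23
i=7 t=1 v=2: DROP (t<23-0); WM=23
i=8 t=14 v=8: DROP (t<23-0); WM=26; [18,26) fires=3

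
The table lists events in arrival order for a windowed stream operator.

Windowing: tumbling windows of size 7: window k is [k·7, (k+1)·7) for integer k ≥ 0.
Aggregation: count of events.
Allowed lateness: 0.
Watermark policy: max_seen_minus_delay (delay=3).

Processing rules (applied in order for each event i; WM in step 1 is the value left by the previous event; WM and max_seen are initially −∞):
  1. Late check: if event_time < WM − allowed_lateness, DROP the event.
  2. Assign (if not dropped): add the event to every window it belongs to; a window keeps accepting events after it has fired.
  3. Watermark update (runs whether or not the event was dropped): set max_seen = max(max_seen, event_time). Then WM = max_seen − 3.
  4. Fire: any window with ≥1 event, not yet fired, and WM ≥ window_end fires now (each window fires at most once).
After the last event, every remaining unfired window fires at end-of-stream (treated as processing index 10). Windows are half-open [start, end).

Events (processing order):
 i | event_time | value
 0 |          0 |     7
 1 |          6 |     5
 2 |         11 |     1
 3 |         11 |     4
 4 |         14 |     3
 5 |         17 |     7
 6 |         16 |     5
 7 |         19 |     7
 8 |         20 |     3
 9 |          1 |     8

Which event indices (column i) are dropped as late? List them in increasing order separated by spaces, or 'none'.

9

i=0 t=0 v=7: → [0,7); WM=-3
i=1 t=6 v=5: → [0,7); WM=3
i=2 t=11 v=1: → [7,14); WM=8; [0,7) fires=2
i=3 t=11 v=4: → [7,14); WM=8
i=4 t=14 v=3: → [14,21); WM=11
i=5 t=17 v=7: → [14,21); WM=14; [7,14) fires=2
i=6 t=16 v=5: → [14,21); WM=14
i=7 t=19 v=7: → [14,21); WM=16
i=8 t=20 v=3: → [14,21); WM=17
i=9 t=1 v=8: DROP (t<17-0); WM=17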